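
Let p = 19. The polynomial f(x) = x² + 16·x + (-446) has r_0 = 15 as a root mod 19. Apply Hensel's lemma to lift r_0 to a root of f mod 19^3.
r_2 = 2314 (mod 6859)

Hensel: r_{i+1} = r_i − f(r_i)·(f′(r_i))^{-1} mod 19^{i+2}, f′(x) = 2x + 16. Iterate:
  r_0 = 15 (mod 19)
  r_1 = 148 (mod 361)
  r_2 = 2314 (mod 6859)
Final: r = 2314 satisfies f(r) ≡ 0 mod 19^3.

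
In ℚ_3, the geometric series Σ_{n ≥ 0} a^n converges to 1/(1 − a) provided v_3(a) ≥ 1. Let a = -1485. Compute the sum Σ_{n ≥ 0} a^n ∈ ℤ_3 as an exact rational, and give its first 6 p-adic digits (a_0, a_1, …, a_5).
Σ a^n = 1/(1 − a) = 1/1486;  first 6 digits = (1, 0, 0, 2, 2, 2)

v_3(a) = 3 ≥ 1, so the series converges in ℤ_3 to 1/(1 − a) = 1/(1 − (-1485)) = 1/1486. Expand this rational in ℤ_3: compute digits iteratively via d_i = x_i mod 3, x_{i+1} = (x_i − d_i)/3. The first 6 digits are (1, 0, 0, 2, 2, 2).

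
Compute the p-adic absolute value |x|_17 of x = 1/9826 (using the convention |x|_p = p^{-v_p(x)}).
|1/9826|_17 = 4913

Step 1 — compute v_17(x) by factoring powers of 17 out of the numerator and denominator: v_17(1/9826) = -3. Step 2 — apply |x|_p = p^{-v_p(x)} = 17^{3} = 4913.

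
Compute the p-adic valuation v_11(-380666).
v_11(-380666) = 4

v_11(n) is the largest exponent k such that 11^k divides n. Factor out: -380666 = -11^4 · 26. (Sign doesn't affect v_p.) So v_11(-380666) = 4.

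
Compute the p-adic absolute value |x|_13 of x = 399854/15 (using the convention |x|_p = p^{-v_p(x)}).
|399854/15|_13 = 1/28561

Step 1 — compute v_13(x) by factoring powers of 13 out of the numerator and denominator: v_13(399854/15) = 4. Step 2 — apply |x|_p = p^{-v_p(x)} = 13^{-4} = 1/28561.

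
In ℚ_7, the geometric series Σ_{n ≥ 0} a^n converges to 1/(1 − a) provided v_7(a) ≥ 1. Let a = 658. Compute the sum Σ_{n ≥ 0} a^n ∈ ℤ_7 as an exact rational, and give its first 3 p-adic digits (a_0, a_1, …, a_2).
Σ a^n = 1/(1 − a) = -1/657;  first 3 digits = (1, 3, 1)

v_7(a) = 1 ≥ 1, so the series converges in ℤ_7 to 1/(1 − a) = 1/(1 − 658) = -1/657. Expand this rational in ℤ_7: compute digits iteratively via d_i = x_i mod 7, x_{i+1} = (x_i − d_i)/7. The first 3 digits are (1, 3, 1).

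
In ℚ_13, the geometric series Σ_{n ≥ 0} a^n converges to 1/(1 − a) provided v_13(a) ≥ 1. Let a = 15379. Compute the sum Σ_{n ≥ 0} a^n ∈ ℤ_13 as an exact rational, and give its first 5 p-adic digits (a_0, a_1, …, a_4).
Σ a^n = 1/(1 − a) = -1/15378;  first 5 digits = (1, 0, 0, 7, 0)

v_13(a) = 3 ≥ 1, so the series converges in ℤ_13 to 1/(1 − a) = 1/(1 − 15379) = -1/15378. Expand this rational in ℤ_13: compute digits iteratively via d_i = x_i mod 13, x_{i+1} = (x_i − d_i)/13. The first 5 digits are (1, 0, 0, 7, 0).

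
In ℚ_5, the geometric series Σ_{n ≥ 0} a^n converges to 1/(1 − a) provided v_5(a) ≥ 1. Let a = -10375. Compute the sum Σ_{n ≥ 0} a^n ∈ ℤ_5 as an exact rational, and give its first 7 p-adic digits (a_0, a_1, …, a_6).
Σ a^n = 1/(1 − a) = 1/10376;  first 7 digits = (1, 0, 0, 2, 3, 1, 3)

v_5(a) = 3 ≥ 1, so the series converges in ℤ_5 to 1/(1 − a) = 1/(1 − (-10375)) = 1/10376. Expand this rational in ℤ_5: compute digits iteratively via d_i = x_i mod 5, x_{i+1} = (x_i − d_i)/5. The first 7 digits are (1, 0, 0, 2, 3, 1, 3).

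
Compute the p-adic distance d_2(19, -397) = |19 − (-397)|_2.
d_2(19, -397) = 1/32

Step 1 — x − y = 19 − (-397) = 416. Step 2 — v_2(416) = 5 (factor: 416 = (2^5 · 13); the sign does not affect v_p). Step 3 — |x − y|_2 = 2^{-5} = 1/32.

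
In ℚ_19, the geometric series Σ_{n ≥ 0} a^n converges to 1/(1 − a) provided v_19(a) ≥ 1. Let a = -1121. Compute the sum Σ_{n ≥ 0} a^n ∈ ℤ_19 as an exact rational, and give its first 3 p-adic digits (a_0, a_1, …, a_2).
Σ a^n = 1/(1 − a) = 1/1122;  first 3 digits = (1, 17, 0)

v_19(a) = 1 ≥ 1, so the series converges in ℤ_19 to 1/(1 − a) = 1/(1 − (-1121)) = 1/1122. Expand this rational in ℤ_19: compute digits iteratively via d_i = x_i mod 19, x_{i+1} = (x_i − d_i)/19. The first 3 digits are (1, 17, 0).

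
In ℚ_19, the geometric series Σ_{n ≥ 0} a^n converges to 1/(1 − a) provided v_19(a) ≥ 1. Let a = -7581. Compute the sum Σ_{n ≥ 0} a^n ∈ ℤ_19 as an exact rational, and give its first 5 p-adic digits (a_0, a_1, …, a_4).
Σ a^n = 1/(1 − a) = 1/7582;  first 5 digits = (1, 0, 17, 17, 3)

v_19(a) = 2 ≥ 1, so the series converges in ℤ_19 to 1/(1 − a) = 1/(1 − (-7581)) = 1/7582. Expand this rational in ℤ_19: compute digits iteratively via d_i = x_i mod 19, x_{i+1} = (x_i − d_i)/19. The first 5 digits are (1, 0, 17, 17, 3).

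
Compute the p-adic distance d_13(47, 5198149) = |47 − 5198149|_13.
d_13(47, 5198149) = 1/371293

Step 1 — x − y = 47 − 5198149 = -5198102. Step 2 — v_13(-5198102) = 5 (factor: -5198102 = −(13^5 · 14); the sign does not affect v_p). Step 3 — |x − y|_13 = 13^{-5} = 1/371293.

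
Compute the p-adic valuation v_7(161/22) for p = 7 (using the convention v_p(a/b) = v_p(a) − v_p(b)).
v_7(161/22) = 1

Factor powers of 7 from the numerator and denominator of the reduced fraction: 161 = 7^1 · 23 and 22 = 7^0 · 22. Apply v_p(a/b) = v_p(a) − v_p(b): v_7(161/22) = 1 − 0 = 1.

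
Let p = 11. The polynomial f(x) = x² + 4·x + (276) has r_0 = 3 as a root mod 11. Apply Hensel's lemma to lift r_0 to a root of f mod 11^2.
r_1 = 58 (mod 121)

Hensel: r_{i+1} = r_i − f(r_i)·(f′(r_i))^{-1} mod 11^{i+2}, f′(x) = 2x + 4. Iterate:
  r_0 = 3 (mod 11)
  r_1 = 58 (mod 121)
Final: r = 58 satisfies f(r) ≡ 0 mod 11^2.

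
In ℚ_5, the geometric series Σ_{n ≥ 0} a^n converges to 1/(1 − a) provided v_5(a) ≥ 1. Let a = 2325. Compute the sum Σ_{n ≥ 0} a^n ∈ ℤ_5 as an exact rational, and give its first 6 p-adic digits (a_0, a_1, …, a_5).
Σ a^n = 1/(1 − a) = -1/2324;  first 6 digits = (1, 0, 3, 3, 2, 0)

v_5(a) = 2 ≥ 1, so the series converges in ℤ_5 to 1/(1 − a) = 1/(1 − 2325) = -1/2324. Expand this rational in ℤ_5: compute digits iteratively via d_i = x_i mod 5, x_{i+1} = (x_i − d_i)/5. The first 6 digits are (1, 0, 3, 3, 2, 0).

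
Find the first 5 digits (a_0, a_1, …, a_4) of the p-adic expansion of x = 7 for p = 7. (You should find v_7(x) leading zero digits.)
(a_0, …, a_4) = (0, 1, 0, 0, 0)

v_7(7) = 1, so a_0 = ... = a_0 = 0. Factor out: x = 7^1 · u with u = 1 a unit in ℤ_7. Expand u iteratively via a_{v+i} = u_i mod 7, u_{i+1} = (u_i − a_{v+i})/7:
  u_0 = 1;  a_1 = 1;  u_1 = (u_0 − 1)/7 = 0
  u_1 = 0;  a_2 = 0;  u_2 = (u_1 − 0)/7 = 0
  u_2 = 0;  a_3 = 0;  u_3 = (u_2 − 0)/7 = 0
  u_3 = 0;  a_4 = 0;  u_4 = (u_3 − 0)/7 = 0
Digits: (0, 1, 0, 0, 0).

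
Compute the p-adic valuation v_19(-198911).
v_19(-198911) = 3

v_19(n) is the largest exponent k such that 19^k divides n. Factor out: -198911 = -19^3 · 29. (Sign doesn't affect v_p.) So v_19(-198911) = 3.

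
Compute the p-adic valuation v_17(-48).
v_17(-48) = 0

v_17(n) is the largest exponent k such that 17^k divides n. Factor out: -48 = -17^0 · 48. (Sign doesn't affect v_p.) So v_17(-48) = 0.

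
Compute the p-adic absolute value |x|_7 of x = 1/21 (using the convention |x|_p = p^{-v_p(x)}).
|1/21|_7 = 7

Step 1 — compute v_7(x) by factoring powers of 7 out of the numerator and denominator: v_7(1/21) = -1. Step 2 — apply |x|_p = p^{-v_p(x)} = 7^{1} = 7.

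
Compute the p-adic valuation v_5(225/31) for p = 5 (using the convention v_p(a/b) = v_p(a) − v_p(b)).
v_5(225/31) = 2

Factor powers of 5 from the numerator and denominator of the reduced fraction: 225 = 5^2 · 9 and 31 = 5^0 · 31. Apply v_p(a/b) = v_p(a) − v_p(b): v_5(225/31) = 2 − 0 = 2.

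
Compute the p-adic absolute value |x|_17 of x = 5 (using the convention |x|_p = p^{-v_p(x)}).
|5|_17 = 1

Step 1 — compute v_17(x) by factoring powers of 17 out of the numerator and denominator: v_17(5) = 0. Step 2 — apply |x|_p = p^{-v_p(x)} = 17^{0} = 1.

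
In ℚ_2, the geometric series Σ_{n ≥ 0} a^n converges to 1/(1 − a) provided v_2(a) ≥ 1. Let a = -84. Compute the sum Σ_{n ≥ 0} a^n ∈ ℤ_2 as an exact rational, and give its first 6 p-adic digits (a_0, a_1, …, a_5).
Σ a^n = 1/(1 − a) = 1/85;  first 6 digits = (1, 0, 1, 1, 1, 1)

v_2(a) = 2 ≥ 1, so the series converges in ℤ_2 to 1/(1 − a) = 1/(1 − (-84)) = 1/85. Expand this rational in ℤ_2: compute digits iteratively via d_i = x_i mod 2, x_{i+1} = (x_i − d_i)/2. The first 6 digits are (1, 0, 1, 1, 1, 1).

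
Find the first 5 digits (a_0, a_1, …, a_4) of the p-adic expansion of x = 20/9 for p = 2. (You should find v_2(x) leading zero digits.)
(a_0, …, a_4) = (0, 0, 1, 0, 1)

v_2(20/9) = 2, so a_0 = ... = a_1 = 0. Factor out: x = 2^2 · u with u = 5/9 a unit in ℤ_2. Expand u iteratively via a_{v+i} = u_i mod 2, u_{i+1} = (u_i − a_{v+i})/2:
  u_0 = 5/9;  a_2 = 1;  u_1 = (u_0 − 1)/2 = -2/9
  u_1 = -2/9;  a_3 = 0;  u_2 = (u_1 − 0)/2 = -1/9
  u_2 = -1/9;  a_4 = 1;  u_3 = (u_2 − 1)/2 = -5/9
Digits: (0, 0, 1, 0, 1).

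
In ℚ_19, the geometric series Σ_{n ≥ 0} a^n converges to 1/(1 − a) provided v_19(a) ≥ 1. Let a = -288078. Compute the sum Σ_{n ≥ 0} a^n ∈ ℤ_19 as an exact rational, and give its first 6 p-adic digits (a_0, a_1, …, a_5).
Σ a^n = 1/(1 − a) = 1/288079;  first 6 digits = (1, 0, 0, 15, 16, 18)

v_19(a) = 3 ≥ 1, so the series converges in ℤ_19 to 1/(1 − a) = 1/(1 − (-288078)) = 1/288079. Expand this rational in ℤ_19: compute digits iteratively via d_i = x_i mod 19, x_{i+1} = (x_i − d_i)/19. The first 6 digits are (1, 0, 0, 15, 16, 18).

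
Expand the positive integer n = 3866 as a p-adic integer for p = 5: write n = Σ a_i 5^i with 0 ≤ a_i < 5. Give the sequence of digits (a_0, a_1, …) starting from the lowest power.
(a_0, a_1, …) = (1, 3, 4, 0, 1, 1)

Repeated division by 5 gives the digits low-to-high: 3866 = 1 + 3·5^1 + 4·5^2 + 1·5^4 + 1·5^5. Digit sequence: (1, 3, 4, 0, 1, 1).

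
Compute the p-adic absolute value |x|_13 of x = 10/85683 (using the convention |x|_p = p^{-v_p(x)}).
|10/85683|_13 = 28561

Step 1 — compute v_13(x) by factoring powers of 13 out of the numerator and denominator: v_13(10/85683) = -4. Step 2 — apply |x|_p = p^{-v_p(x)} = 13^{4} = 28561.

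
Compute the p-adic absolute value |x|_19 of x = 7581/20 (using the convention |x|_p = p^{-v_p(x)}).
|7581/20|_19 = 1/361

Step 1 — compute v_19(x) by factoring powers of 19 out of the numerator and denominator: v_19(7581/20) = 2. Step 2 — apply |x|_p = p^{-v_p(x)} = 19^{-2} = 1/361.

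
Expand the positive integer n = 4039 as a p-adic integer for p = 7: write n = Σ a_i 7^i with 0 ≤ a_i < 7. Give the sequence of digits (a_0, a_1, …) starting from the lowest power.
(a_0, a_1, …) = (0, 3, 5, 4, 1)

Repeated division by 7 gives the digits low-to-high: 4039 = 3·7^1 + 5·7^2 + 4·7^3 + 1·7^4. Digit sequence: (0, 3, 5, 4, 1).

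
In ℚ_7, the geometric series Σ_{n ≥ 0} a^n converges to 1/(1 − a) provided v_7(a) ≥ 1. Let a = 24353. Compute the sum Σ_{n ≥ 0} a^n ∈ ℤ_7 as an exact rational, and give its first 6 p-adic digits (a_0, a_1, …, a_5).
Σ a^n = 1/(1 − a) = -1/24352;  first 6 digits = (1, 0, 0, 1, 3, 1)

v_7(a) = 3 ≥ 1, so the series converges in ℤ_7 to 1/(1 − a) = 1/(1 − 24353) = -1/24352. Expand this rational in ℤ_7: compute digits iteratively via d_i = x_i mod 7, x_{i+1} = (x_i − d_i)/7. The first 6 digits are (1, 0, 0, 1, 3, 1).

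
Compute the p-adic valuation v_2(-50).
v_2(-50) = 1

v_2(n) is the largest exponent k such that 2^k divides n. Factor out: -50 = -2^1 · 25. (Sign doesn't affect v_p.) So v_2(-50) = 1.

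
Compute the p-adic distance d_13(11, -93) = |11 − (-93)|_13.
d_13(11, -93) = 1/13

Step 1 — x − y = 11 − (-93) = 104. Step 2 — v_13(104) = 1 (factor: 104 = (13^1 · 8); the sign does not affect v_p). Step 3 — |x − y|_13 = 13^{-1} = 1/13.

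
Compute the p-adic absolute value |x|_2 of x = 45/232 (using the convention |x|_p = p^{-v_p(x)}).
|45/232|_2 = 8

Step 1 — compute v_2(x) by factoring powers of 2 out of the numerator and denominator: v_2(45/232) = -3. Step 2 — apply |x|_p = p^{-v_p(x)} = 2^{3} = 8.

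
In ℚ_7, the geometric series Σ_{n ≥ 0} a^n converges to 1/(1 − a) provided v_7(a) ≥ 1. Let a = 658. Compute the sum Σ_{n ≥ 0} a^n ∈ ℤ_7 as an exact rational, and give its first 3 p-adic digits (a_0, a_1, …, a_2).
Σ a^n = 1/(1 − a) = -1/657;  first 3 digits = (1, 3, 1)

v_7(a) = 1 ≥ 1, so the series converges in ℤ_7 to 1/(1 − a) = 1/(1 − 658) = -1/657. Expand this rational in ℤ_7: compute digits iteratively via d_i = x_i mod 7, x_{i+1} = (x_i − d_i)/7. The first 3 digits are (1, 3, 1).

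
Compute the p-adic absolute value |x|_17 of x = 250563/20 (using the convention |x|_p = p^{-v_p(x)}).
|250563/20|_17 = 1/83521

Step 1 — compute v_17(x) by factoring powers of 17 out of the numerator and denominator: v_17(250563/20) = 4. Step 2 — apply |x|_p = p^{-v_p(x)} = 17^{-4} = 1/83521.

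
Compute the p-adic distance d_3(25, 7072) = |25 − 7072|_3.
d_3(25, 7072) = 1/243

Step 1 — x − y = 25 − 7072 = -7047. Step 2 — v_3(-7047) = 5 (factor: -7047 = −(3^5 · 29); the sign does not affect v_p). Step 3 — |x − y|_3 = 3^{-5} = 1/243.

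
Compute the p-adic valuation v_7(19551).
v_7(19551) = 3

v_7(n) is the largest exponent k such that 7^k divides n. Factor out: 19551 = 7^3 · 57. (Sign doesn't affect v_p.) So v_7(19551) = 3.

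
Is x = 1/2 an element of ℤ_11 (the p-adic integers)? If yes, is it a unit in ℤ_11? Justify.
x ∈ ℤ_11^× (unit); v_11(x) = 0

ℤ_11 = {x ∈ ℚ_11 : v_11(x) ≥ 0} and ℤ_11^× = {x ∈ ℤ_11 : v_11(x) = 0}. Here v_11(1/2) = v_11(num) − v_11(den) = 0; compare against these criteria.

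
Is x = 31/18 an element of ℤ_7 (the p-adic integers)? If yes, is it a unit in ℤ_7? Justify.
x ∈ ℤ_7^× (unit); v_7(x) = 0

ℤ_7 = {x ∈ ℚ_7 : v_7(x) ≥ 0} and ℤ_7^× = {x ∈ ℤ_7 : v_7(x) = 0}. Here v_7(31/18) = v_7(num) − v_7(den) = 0; compare against these criteria.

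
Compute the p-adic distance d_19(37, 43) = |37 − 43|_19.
d_19(37, 43) = 1

Step 1 — x − y = 37 − 43 = -6. Step 2 — v_19(-6) = 0 (factor: -6 = −(19^0 · 6); the sign does not affect v_p). Step 3 — |x − y|_19 = 19^{0} = 1.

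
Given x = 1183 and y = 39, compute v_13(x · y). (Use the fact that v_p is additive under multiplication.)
v_13(46137) = 3

v_p(x) = 2 (factor: 1183 = 13^2 · 7); v_p(y) = 1 (factor: 39 = 13^1 · 3). Additivity: v_p(xy) = v_p(x) + v_p(y) = 2 + 1 = 3. (Direct check: xy = 46137 = 13^3 · (21).)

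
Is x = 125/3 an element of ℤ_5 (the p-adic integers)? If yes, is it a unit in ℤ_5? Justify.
x ∈ ℤ_5 but not a unit; v_5(x) = 3 > 0

ℤ_5 = {x ∈ ℚ_5 : v_5(x) ≥ 0} and ℤ_5^× = {x ∈ ℤ_5 : v_5(x) = 0}. Here v_5(125/3) = v_5(num) − v_5(den) = 3; compare against these criteria.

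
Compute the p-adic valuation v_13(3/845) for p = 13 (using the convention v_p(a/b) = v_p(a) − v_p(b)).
v_13(3/845) = -2

Factor powers of 13 from the numerator and denominator of the reduced fraction: 3 = 13^0 · 3 and 845 = 13^2 · 5. Apply v_p(a/b) = v_p(a) − v_p(b): v_13(3/845) = 0 − 2 = -2.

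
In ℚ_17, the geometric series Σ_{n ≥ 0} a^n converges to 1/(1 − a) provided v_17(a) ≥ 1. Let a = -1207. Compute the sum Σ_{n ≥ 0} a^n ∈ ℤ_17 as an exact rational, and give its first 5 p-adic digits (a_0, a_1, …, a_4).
Σ a^n = 1/(1 − a) = 1/1208;  first 5 digits = (1, 14, 4, 14, 5)

v_17(a) = 1 ≥ 1, so the series converges in ℤ_17 to 1/(1 − a) = 1/(1 − (-1207)) = 1/1208. Expand this rational in ℤ_17: compute digits iteratively via d_i = x_i mod 17, x_{i+1} = (x_i − d_i)/17. The first 5 digits are (1, 14, 4, 14, 5).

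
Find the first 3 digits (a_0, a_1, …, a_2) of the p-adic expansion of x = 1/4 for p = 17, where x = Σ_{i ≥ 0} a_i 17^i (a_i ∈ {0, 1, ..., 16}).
(a_0, …, a_2) = (13, 12, 12)

v_17(1/4) = 0 (numerator and denominator both coprime to 17), so x ∈ ℤ_17^×. Compute digits iteratively via a_i = x_i mod 17, x_{i+1} = (x_i − a_i)/17, with x_0 = x:
  x_0 = 1/4;  a_0 = 13;  x_1 = (x_0 − 13)/17 = -3/4
  x_1 = -3/4;  a_1 = 12;  x_2 = (x_1 − 12)/17 = -3/4
  x_2 = -3/4;  a_2 = 12;  x_3 = (x_2 − 12)/17 = -3/4
Digits: (13, 12, 12).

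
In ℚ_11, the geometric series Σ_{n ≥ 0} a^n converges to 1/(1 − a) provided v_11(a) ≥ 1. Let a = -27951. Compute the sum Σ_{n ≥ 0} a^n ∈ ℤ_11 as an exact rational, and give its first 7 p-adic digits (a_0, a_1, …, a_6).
Σ a^n = 1/(1 − a) = 1/27952;  first 7 digits = (1, 0, 0, 1, 9, 10, 0)

v_11(a) = 3 ≥ 1, so the series converges in ℤ_11 to 1/(1 − a) = 1/(1 − (-27951)) = 1/27952. Expand this rational in ℤ_11: compute digits iteratively via d_i = x_i mod 11, x_{i+1} = (x_i − d_i)/11. The first 7 digits are (1, 0, 0, 1, 9, 10, 0).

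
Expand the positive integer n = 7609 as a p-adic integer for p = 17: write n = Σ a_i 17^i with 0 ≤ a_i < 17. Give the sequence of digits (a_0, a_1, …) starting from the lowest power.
(a_0, a_1, …) = (10, 5, 9, 1)

Repeated division by 17 gives the digits low-to-high: 7609 = 10 + 5·17^1 + 9·17^2 + 1·17^3. Digit sequence: (10, 5, 9, 1).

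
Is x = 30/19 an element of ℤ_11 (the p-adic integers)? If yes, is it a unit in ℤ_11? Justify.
x ∈ ℤ_11^× (unit); v_11(x) = 0

ℤ_11 = {x ∈ ℚ_11 : v_11(x) ≥ 0} and ℤ_11^× = {x ∈ ℤ_11 : v_11(x) = 0}. Here v_11(30/19) = v_11(num) − v_11(den) = 0; compare against these criteria.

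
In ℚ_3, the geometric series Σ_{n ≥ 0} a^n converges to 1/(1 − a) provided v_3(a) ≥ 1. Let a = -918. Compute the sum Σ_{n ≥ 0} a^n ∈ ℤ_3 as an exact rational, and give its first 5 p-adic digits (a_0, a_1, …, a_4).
Σ a^n = 1/(1 − a) = 1/919;  first 5 digits = (1, 0, 0, 2, 0)

v_3(a) = 3 ≥ 1, so the series converges in ℤ_3 to 1/(1 − a) = 1/(1 − (-918)) = 1/919. Expand this rational in ℤ_3: compute digits iteratively via d_i = x_i mod 3, x_{i+1} = (x_i − d_i)/3. The first 5 digits are (1, 0, 0, 2, 0).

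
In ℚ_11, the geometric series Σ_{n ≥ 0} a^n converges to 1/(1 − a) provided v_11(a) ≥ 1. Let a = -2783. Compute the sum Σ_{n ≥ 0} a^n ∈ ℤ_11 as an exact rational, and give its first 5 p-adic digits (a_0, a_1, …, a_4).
Σ a^n = 1/(1 − a) = 1/2784;  first 5 digits = (1, 0, 10, 8, 0)

v_11(a) = 2 ≥ 1, so the series converges in ℤ_11 to 1/(1 − a) = 1/(1 − (-2783)) = 1/2784. Expand this rational in ℤ_11: compute digits iteratively via d_i = x_i mod 11, x_{i+1} = (x_i − d_i)/11. The first 5 digits are (1, 0, 10, 8, 0).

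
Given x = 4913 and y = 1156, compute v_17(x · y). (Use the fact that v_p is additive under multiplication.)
v_17(5679428) = 5

v_p(x) = 3 (factor: 4913 = 17^3 · 1); v_p(y) = 2 (factor: 1156 = 17^2 · 4). Additivity: v_p(xy) = v_p(x) + v_p(y) = 3 + 2 = 5. (Direct check: xy = 5679428 = 17^5 · (4).)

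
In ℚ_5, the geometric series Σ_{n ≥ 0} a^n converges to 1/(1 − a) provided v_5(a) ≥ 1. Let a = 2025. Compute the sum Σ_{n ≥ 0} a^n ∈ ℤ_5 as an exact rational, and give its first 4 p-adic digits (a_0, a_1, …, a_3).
Σ a^n = 1/(1 − a) = -1/2024;  first 4 digits = (1, 0, 1, 1)

v_5(a) = 2 ≥ 1, so the series converges in ℤ_5 to 1/(1 − a) = 1/(1 − 2025) = -1/2024. Expand this rational in ℤ_5: compute digits iteratively via d_i = x_i mod 5, x_{i+1} = (x_i − d_i)/5. The first 4 digits are (1, 0, 1, 1).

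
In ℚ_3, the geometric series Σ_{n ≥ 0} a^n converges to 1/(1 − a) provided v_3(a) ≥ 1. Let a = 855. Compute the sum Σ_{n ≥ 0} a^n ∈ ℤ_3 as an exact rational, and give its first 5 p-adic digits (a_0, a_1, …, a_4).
Σ a^n = 1/(1 − a) = -1/854;  first 5 digits = (1, 0, 2, 1, 2)

v_3(a) = 2 ≥ 1, so the series converges in ℤ_3 to 1/(1 − a) = 1/(1 − 855) = -1/854. Expand this rational in ℤ_3: compute digits iteratively via d_i = x_i mod 3, x_{i+1} = (x_i − d_i)/3. The first 5 digits are (1, 0, 2, 1, 2).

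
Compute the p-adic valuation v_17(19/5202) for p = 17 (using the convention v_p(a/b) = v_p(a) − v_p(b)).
v_17(19/5202) = -2

Factor powers of 17 from the numerator and denominator of the reduced fraction: 19 = 17^0 · 19 and 5202 = 17^2 · 18. Apply v_p(a/b) = v_p(a) − v_p(b): v_17(19/5202) = 0 − 2 = -2.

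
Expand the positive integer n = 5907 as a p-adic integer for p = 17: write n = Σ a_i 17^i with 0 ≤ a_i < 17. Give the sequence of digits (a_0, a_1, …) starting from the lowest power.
(a_0, a_1, …) = (8, 7, 3, 1)

Repeated division by 17 gives the digits low-to-high: 5907 = 8 + 7·17^1 + 3·17^2 + 1·17^3. Digit sequence: (8, 7, 3, 1).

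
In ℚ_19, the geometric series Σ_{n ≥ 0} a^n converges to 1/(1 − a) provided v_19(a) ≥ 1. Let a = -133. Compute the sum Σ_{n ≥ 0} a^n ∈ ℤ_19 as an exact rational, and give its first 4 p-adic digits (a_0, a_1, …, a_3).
Σ a^n = 1/(1 − a) = 1/134;  first 4 digits = (1, 12, 10, 1)

v_19(a) = 1 ≥ 1, so the series converges in ℤ_19 to 1/(1 − a) = 1/(1 − (-133)) = 1/134. Expand this rational in ℤ_19: compute digits iteratively via d_i = x_i mod 19, x_{i+1} = (x_i − d_i)/19. The first 4 digits are (1, 12, 10, 1).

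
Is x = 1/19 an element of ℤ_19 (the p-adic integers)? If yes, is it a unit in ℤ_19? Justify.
x ∉ ℤ_19 (v_19(x) = -1 < 0)

ℤ_19 = {x ∈ ℚ_19 : v_19(x) ≥ 0} and ℤ_19^× = {x ∈ ℤ_19 : v_19(x) = 0}. Here v_19(1/19) = v_19(num) − v_19(den) = -1; compare against these criteria.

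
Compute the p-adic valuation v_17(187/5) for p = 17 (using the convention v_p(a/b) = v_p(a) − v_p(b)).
v_17(187/5) = 1

Factor powers of 17 from the numerator and denominator of the reduced fraction: 187 = 17^1 · 11 and 5 = 17^0 · 5. Apply v_p(a/b) = v_p(a) − v_p(b): v_17(187/5) = 1 − 0 = 1.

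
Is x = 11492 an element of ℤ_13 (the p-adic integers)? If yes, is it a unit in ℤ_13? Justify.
x ∈ ℤ_13 but not a unit; v_13(x) = 2 > 0

ℤ_13 = {x ∈ ℚ_13 : v_13(x) ≥ 0} and ℤ_13^× = {x ∈ ℤ_13 : v_13(x) = 0}. Here v_13(11492) = v_13(num) − v_13(den) = 2; compare against these criteria.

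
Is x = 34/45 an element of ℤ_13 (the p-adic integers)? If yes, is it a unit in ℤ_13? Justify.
x ∈ ℤ_13^× (unit); v_13(x) = 0

ℤ_13 = {x ∈ ℚ_13 : v_13(x) ≥ 0} and ℤ_13^× = {x ∈ ℤ_13 : v_13(x) = 0}. Here v_13(34/45) = v_13(num) − v_13(den) = 0; compare against these criteria.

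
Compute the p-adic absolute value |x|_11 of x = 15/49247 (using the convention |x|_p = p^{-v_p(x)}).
|15/49247|_11 = 1331

Step 1 — compute v_11(x) by factoring powers of 11 out of the numerator and denominator: v_11(15/49247) = -3. Step 2 — apply |x|_p = p^{-v_p(x)} = 11^{3} = 1331.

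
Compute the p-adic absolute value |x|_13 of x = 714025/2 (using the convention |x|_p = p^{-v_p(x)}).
|714025/2|_13 = 1/28561

Step 1 — compute v_13(x) by factoring powers of 13 out of the numerator and denominator: v_13(714025/2) = 4. Step 2 — apply |x|_p = p^{-v_p(x)} = 13^{-4} = 1/28561.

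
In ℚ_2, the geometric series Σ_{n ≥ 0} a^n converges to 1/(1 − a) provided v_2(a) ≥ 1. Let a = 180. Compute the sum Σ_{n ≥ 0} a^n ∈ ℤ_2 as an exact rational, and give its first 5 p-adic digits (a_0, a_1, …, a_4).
Σ a^n = 1/(1 − a) = -1/179;  first 5 digits = (1, 0, 1, 0, 0)

v_2(a) = 2 ≥ 1, so the series converges in ℤ_2 to 1/(1 − a) = 1/(1 − 180) = -1/179. Expand this rational in ℤ_2: compute digits iteratively via d_i = x_i mod 2, x_{i+1} = (x_i − d_i)/2. The first 5 digits are (1, 0, 1, 0, 0).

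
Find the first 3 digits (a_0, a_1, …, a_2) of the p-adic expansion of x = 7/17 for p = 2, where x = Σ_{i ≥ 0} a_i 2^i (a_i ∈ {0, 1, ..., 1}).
(a_0, …, a_2) = (1, 1, 1)

v_2(7/17) = 0 (numerator and denominator both coprime to 2), so x ∈ ℤ_2^×. Compute digits iteratively via a_i = x_i mod 2, x_{i+1} = (x_i − a_i)/2, with x_0 = x:
  x_0 = 7/17;  a_0 = 1;  x_1 = (x_0 − 1)/2 = -5/17
  x_1 = -5/17;  a_1 = 1;  x_2 = (x_1 − 1)/2 = -11/17
  x_2 = -11/17;  a_2 = 1;  x_3 = (x_2 − 1)/2 = -14/17
Digits: (1, 1, 1).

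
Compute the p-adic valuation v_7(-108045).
v_7(-108045) = 4

v_7(n) is the largest exponent k such that 7^k divides n. Factor out: -108045 = -7^4 · 45. (Sign doesn't affect v_p.) So v_7(-108045) = 4.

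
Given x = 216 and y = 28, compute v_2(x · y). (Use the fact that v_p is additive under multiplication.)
v_2(6048) = 5

v_p(x) = 3 (factor: 216 = 2^3 · 27); v_p(y) = 2 (factor: 28 = 2^2 · 7). Additivity: v_p(xy) = v_p(x) + v_p(y) = 3 + 2 = 5. (Direct check: xy = 6048 = 2^5 · (189).)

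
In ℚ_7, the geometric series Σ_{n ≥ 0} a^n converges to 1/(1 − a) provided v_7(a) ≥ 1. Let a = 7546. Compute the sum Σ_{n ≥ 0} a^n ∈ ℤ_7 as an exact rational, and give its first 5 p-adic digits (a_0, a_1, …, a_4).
Σ a^n = 1/(1 − a) = -1/7545;  first 5 digits = (1, 0, 0, 1, 3)

v_7(a) = 3 ≥ 1, so the series converges in ℤ_7 to 1/(1 − a) = 1/(1 − 7546) = -1/7545. Expand this rational in ℤ_7: compute digits iteratively via d_i = x_i mod 7, x_{i+1} = (x_i − d_i)/7. The first 5 digits are (1, 0, 0, 1, 3).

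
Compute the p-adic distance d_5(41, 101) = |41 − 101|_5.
d_5(41, 101) = 1/5

Step 1 — x − y = 41 − 101 = -60. Step 2 — v_5(-60) = 1 (factor: -60 = −(5^1 · 12); the sign does not affect v_p). Step 3 — |x − y|_5 = 5^{-1} = 1/5.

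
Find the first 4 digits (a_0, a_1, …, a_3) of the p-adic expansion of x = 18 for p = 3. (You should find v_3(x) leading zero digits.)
(a_0, …, a_3) = (0, 0, 2, 0)

v_3(18) = 2, so a_0 = ... = a_1 = 0. Factor out: x = 3^2 · u with u = 2 a unit in ℤ_3. Expand u iteratively via a_{v+i} = u_i mod 3, u_{i+1} = (u_i − a_{v+i})/3:
  u_0 = 2;  a_2 = 2;  u_1 = (u_0 − 2)/3 = 0
  u_1 = 0;  a_3 = 0;  u_2 = (u_1 − 0)/3 = 0
Digits: (0, 0, 2, 0).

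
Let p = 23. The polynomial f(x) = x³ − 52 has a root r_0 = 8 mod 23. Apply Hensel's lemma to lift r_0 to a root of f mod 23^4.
r_3 = 67398 (mod 279841)

Hensel: r_{i+1} = r_i − f(r_i)/f′(r_i) mod 23^{i+2}, where f′(x) = 3x². Iterate:
  r_0 = 8 (mod 23)
  r_1 = 215 (mod 529)
  r_2 = 6563 (mod 12167)
  r_3 = 67398 (mod 279841)
Final: r = 67398 with f(r) ≡ 0 mod 23^4.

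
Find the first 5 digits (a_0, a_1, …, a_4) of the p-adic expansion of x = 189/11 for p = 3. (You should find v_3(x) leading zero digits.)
(a_0, …, a_4) = (0, 0, 0, 2, 2)

v_3(189/11) = 3, so a_0 = ... = a_2 = 0. Factor out: x = 3^3 · u with u = 7/11 a unit in ℤ_3. Expand u iteratively via a_{v+i} = u_i mod 3, u_{i+1} = (u_i − a_{v+i})/3:
  u_0 = 7/11;  a_3 = 2;  u_1 = (u_0 − 2)/3 = -5/11
  u_1 = -5/11;  a_4 = 2;  u_2 = (u_1 − 2)/3 = -9/11
Digits: (0, 0, 0, 2, 2).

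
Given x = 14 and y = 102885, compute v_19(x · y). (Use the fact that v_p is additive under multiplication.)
v_19(1440390) = 3

v_p(x) = 0 (factor: 14 = 19^0 · 14); v_p(y) = 3 (factor: 102885 = 19^3 · 15). Additivity: v_p(xy) = v_p(x) + v_p(y) = 0 + 3 = 3. (Direct check: xy = 1440390 = 19^3 · (210).)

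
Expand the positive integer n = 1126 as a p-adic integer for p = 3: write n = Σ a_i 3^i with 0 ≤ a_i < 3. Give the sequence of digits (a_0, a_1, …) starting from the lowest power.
(a_0, a_1, …) = (1, 0, 2, 2, 1, 1, 1)

Repeated division by 3 gives the digits low-to-high: 1126 = 1 + 2·3^2 + 2·3^3 + 1·3^4 + 1·3^5 + 1·3^6. Digit sequence: (1, 0, 2, 2, 1, 1, 1).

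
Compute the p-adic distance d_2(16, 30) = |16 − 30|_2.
d_2(16, 30) = 1/2

Step 1 — x − y = 16 − 30 = -14. Step 2 — v_2(-14) = 1 (factor: -14 = −(2^1 · 7); the sign does not affect v_p). Step 3 — |x − y|_2 = 2^{-1} = 1/2.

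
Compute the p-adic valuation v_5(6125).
v_5(6125) = 3

v_5(n) is the largest exponent k such that 5^k divides n. Factor out: 6125 = 5^3 · 49. (Sign doesn't affect v_p.) So v_5(6125) = 3.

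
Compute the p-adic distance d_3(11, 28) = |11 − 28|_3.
d_3(11, 28) = 1

Step 1 — x − y = 11 − 28 = -17. Step 2 — v_3(-17) = 0 (factor: -17 = −(3^0 · 17); the sign does not affect v_p). Step 3 — |x − y|_3 = 3^{0} = 1.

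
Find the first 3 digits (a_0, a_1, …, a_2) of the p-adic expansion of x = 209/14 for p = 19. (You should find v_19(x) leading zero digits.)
(a_0, …, a_2) = (0, 13, 17)

v_19(209/14) = 1, so a_0 = ... = a_0 = 0. Factor out: x = 19^1 · u with u = 11/14 a unit in ℤ_19. Expand u iteratively via a_{v+i} = u_i mod 19, u_{i+1} = (u_i − a_{v+i})/19:
  u_0 = 11/14;  a_1 = 13;  u_1 = (u_0 − 13)/19 = -9/14
  u_1 = -9/14;  a_2 = 17;  u_2 = (u_1 − 17)/19 = -13/14
Digits: (0, 13, 17).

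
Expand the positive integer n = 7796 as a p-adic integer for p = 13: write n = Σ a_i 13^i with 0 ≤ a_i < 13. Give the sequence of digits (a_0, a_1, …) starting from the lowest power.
(a_0, a_1, …) = (9, 1, 7, 3)

Repeated division by 13 gives the digits low-to-high: 7796 = 9 + 1·13^1 + 7·13^2 + 3·13^3. Digit sequence: (9, 1, 7, 3).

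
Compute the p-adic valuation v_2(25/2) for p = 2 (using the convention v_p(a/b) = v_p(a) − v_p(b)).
v_2(25/2) = -1

Factor powers of 2 from the numerator and denominator of the reduced fraction: 25 = 2^0 · 25 and 2 = 2^1 · 1. Apply v_p(a/b) = v_p(a) − v_p(b): v_2(25/2) = 0 − 1 = -1.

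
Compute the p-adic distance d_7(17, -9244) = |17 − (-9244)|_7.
d_7(17, -9244) = 1/343

Step 1 — x − y = 17 − (-9244) = 9261. Step 2 — v_7(9261) = 3 (factor: 9261 = (7^3 · 27); the sign does not affect v_p). Step 3 — |x − y|_7 = 7^{-3} = 1/343.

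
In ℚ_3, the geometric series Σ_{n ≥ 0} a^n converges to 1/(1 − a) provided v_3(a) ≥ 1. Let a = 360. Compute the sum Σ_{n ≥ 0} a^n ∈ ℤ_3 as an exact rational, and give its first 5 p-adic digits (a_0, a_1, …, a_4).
Σ a^n = 1/(1 − a) = -1/359;  first 5 digits = (1, 0, 1, 1, 2)

v_3(a) = 2 ≥ 1, so the series converges in ℤ_3 to 1/(1 − a) = 1/(1 − 360) = -1/359. Expand this rational in ℤ_3: compute digits iteratively via d_i = x_i mod 3, x_{i+1} = (x_i − d_i)/3. The first 5 digits are (1, 0, 1, 1, 2).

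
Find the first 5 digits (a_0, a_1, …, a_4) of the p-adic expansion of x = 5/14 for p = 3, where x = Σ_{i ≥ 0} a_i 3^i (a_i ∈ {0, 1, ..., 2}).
(a_0, …, a_4) = (1, 0, 1, 2, 2)

v_3(5/14) = 0 (numerator and denominator both coprime to 3), so x ∈ ℤ_3^×. Compute digits iteratively via a_i = x_i mod 3, x_{i+1} = (x_i − a_i)/3, with x_0 = x:
  x_0 = 5/14;  a_0 = 1;  x_1 = (x_0 − 1)/3 = -3/14
  x_1 = -3/14;  a_1 = 0;  x_2 = (x_1 − 0)/3 = -1/14
  x_2 = -1/14;  a_2 = 1;  x_3 = (x_2 − 1)/3 = -5/14
  x_3 = -5/14;  a_3 = 2;  x_4 = (x_3 − 2)/3 = -11/14
  x_4 = -11/14;  a_4 = 2;  x_5 = (x_4 − 2)/3 = -13/14
Digits: (1, 0, 1, 2, 2).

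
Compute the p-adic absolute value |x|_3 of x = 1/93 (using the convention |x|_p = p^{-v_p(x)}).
|1/93|_3 = 3

Step 1 — compute v_3(x) by factoring powers of 3 out of the numerator and denominator: v_3(1/93) = -1. Step 2 — apply |x|_p = p^{-v_p(x)} = 3^{1} = 3.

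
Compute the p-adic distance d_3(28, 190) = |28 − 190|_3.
d_3(28, 190) = 1/81

Step 1 — x − y = 28 − 190 = -162. Step 2 — v_3(-162) = 4 (factor: -162 = −(3^4 · 2); the sign does not affect v_p). Step 3 — |x − y|_3 = 3^{-4} = 1/81.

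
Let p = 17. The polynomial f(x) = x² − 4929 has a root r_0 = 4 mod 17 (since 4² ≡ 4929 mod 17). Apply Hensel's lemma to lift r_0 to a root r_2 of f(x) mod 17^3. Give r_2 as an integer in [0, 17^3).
r_2 = 4 (mod 4913)

Hensel's recurrence: r_{i+1} = r_i − f(r_i)·(f′(r_i))^{-1} mod 17^{i+2}, with f′(x) = 2x. Iterate:
  r_0 = 4 (mod 17)
  r_1 = 4 (mod 289)
  r_2 = 4 (mod 4913)
Final: r_2 = 4, and one checks f(r_2) ≡ 0 mod 17^3.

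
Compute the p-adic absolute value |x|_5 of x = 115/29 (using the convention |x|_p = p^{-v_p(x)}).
|115/29|_5 = 1/5

Step 1 — compute v_5(x) by factoring powers of 5 out of the numerator and denominator: v_5(115/29) = 1. Step 2 — apply |x|_p = p^{-v_p(x)} = 5^{-1} = 1/5.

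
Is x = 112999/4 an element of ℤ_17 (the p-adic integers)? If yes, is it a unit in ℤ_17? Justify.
x ∈ ℤ_17 but not a unit; v_17(x) = 3 > 0

ℤ_17 = {x ∈ ℚ_17 : v_17(x) ≥ 0} and ℤ_17^× = {x ∈ ℤ_17 : v_17(x) = 0}. Here v_17(112999/4) = v_17(num) − v_17(den) = 3; compare against these criteria.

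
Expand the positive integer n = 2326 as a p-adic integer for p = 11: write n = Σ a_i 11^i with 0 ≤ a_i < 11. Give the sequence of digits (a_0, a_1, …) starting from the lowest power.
(a_0, a_1, …) = (5, 2, 8, 1)

Repeated division by 11 gives the digits low-to-high: 2326 = 5 + 2·11^1 + 8·11^2 + 1·11^3. Digit sequence: (5, 2, 8, 1).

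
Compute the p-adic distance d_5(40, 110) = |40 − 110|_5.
d_5(40, 110) = 1/5

Step 1 — x − y = 40 − 110 = -70. Step 2 — v_5(-70) = 1 (factor: -70 = −(5^1 · 14); the sign does not affect v_p). Step 3 — |x − y|_5 = 5^{-1} = 1/5.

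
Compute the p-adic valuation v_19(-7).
v_19(-7) = 0

v_19(n) is the largest exponent k such that 19^k divides n. Factor out: -7 = -19^0 · 7. (Sign doesn't affect v_p.) So v_19(-7) = 0.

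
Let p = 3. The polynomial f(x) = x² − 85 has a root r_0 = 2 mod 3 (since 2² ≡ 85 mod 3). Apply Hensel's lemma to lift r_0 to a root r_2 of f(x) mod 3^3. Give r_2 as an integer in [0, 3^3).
r_2 = 2 (mod 27)

Hensel's recurrence: r_{i+1} = r_i − f(r_i)·(f′(r_i))^{-1} mod 3^{i+2}, with f′(x) = 2x. Iterate:
  r_0 = 2 (mod 3)
  r_1 = 2 (mod 9)
  r_2 = 2 (mod 27)
Final: r_2 = 2, and one checks f(r_2) ≡ 0 mod 3^3.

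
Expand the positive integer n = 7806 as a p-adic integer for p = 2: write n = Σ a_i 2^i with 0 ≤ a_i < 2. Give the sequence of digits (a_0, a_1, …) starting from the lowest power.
(a_0, a_1, …) = (0, 1, 1, 1, 1, 1, 1, 0, 0, 1, 1, 1, 1)

Repeated division by 2 gives the digits low-to-high: 7806 = 1·2^1 + 1·2^2 + 1·2^3 + 1·2^4 + 1·2^5 + 1·2^6 + 1·2^9 + 1·2^10 + 1·2^11 + 1·2^12. Digit sequence: (0, 1, 1, 1, 1, 1, 1, 0, 0, 1, 1, 1, 1).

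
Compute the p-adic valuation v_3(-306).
v_3(-306) = 2

v_3(n) is the largest exponent k such that 3^k divides n. Factor out: -306 = -3^2 · 34. (Sign doesn't affect v_p.) So v_3(-306) = 2.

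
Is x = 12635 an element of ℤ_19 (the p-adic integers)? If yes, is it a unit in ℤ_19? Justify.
x ∈ ℤ_19 but not a unit; v_19(x) = 2 > 0

ℤ_19 = {x ∈ ℚ_19 : v_19(x) ≥ 0} and ℤ_19^× = {x ∈ ℤ_19 : v_19(x) = 0}. Here v_19(12635) = v_19(num) − v_19(den) = 2; compare against these criteria.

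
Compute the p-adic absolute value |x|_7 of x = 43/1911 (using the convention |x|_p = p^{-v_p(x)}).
|43/1911|_7 = 49

Step 1 — compute v_7(x) by factoring powers of 7 out of the numerator and denominator: v_7(43/1911) = -2. Step 2 — apply |x|_p = p^{-v_p(x)} = 7^{2} = 49.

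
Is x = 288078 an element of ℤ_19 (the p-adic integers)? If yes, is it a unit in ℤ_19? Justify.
x ∈ ℤ_19 but not a unit; v_19(x) = 3 > 0

ℤ_19 = {x ∈ ℚ_19 : v_19(x) ≥ 0} and ℤ_19^× = {x ∈ ℤ_19 : v_19(x) = 0}. Here v_19(288078) = v_19(num) − v_19(den) = 3; compare against these criteria.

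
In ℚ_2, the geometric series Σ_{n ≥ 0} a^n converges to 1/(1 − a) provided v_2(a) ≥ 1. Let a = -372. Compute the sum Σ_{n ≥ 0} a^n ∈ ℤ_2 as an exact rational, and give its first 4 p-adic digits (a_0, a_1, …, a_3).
Σ a^n = 1/(1 − a) = 1/373;  first 4 digits = (1, 0, 1, 1)

v_2(a) = 2 ≥ 1, so the series converges in ℤ_2 to 1/(1 − a) = 1/(1 − (-372)) = 1/373. Expand this rational in ℤ_2: compute digits iteratively via d_i = x_i mod 2, x_{i+1} = (x_i − d_i)/2. The first 4 digits are (1, 0, 1, 1).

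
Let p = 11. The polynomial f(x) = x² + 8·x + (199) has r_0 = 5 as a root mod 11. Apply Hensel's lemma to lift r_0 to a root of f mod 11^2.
r_1 = 71 (mod 121)

Hensel: r_{i+1} = r_i − f(r_i)·(f′(r_i))^{-1} mod 11^{i+2}, f′(x) = 2x + 8. Iterate:
  r_0 = 5 (mod 11)
  r_1 = 71 (mod 121)
Final: r = 71 satisfies f(r) ≡ 0 mod 11^2.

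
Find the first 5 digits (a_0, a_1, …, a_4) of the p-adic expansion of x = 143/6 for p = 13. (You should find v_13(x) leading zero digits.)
(a_0, …, a_4) = (0, 4, 2, 2, 2)

v_13(143/6) = 1, so a_0 = ... = a_0 = 0. Factor out: x = 13^1 · u with u = 11/6 a unit in ℤ_13. Expand u iteratively via a_{v+i} = u_i mod 13, u_{i+1} = (u_i − a_{v+i})/13:
  u_0 = 11/6;  a_1 = 4;  u_1 = (u_0 − 4)/13 = -1/6
  u_1 = -1/6;  a_2 = 2;  u_2 = (u_1 − 2)/13 = -1/6
  u_2 = -1/6;  a_3 = 2;  u_3 = (u_2 − 2)/13 = -1/6
  u_3 = -1/6;  a_4 = 2;  u_4 = (u_3 − 2)/13 = -1/6
Digits: (0, 4, 2, 2, 2).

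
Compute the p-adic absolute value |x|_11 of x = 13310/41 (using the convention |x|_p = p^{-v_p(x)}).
|13310/41|_11 = 1/1331

Step 1 — compute v_11(x) by factoring powers of 11 out of the numerator and denominator: v_11(13310/41) = 3. Step 2 — apply |x|_p = p^{-v_p(x)} = 11^{-3} = 1/1331.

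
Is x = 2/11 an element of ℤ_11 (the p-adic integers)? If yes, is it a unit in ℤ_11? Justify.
x ∉ ℤ_11 (v_11(x) = -1 < 0)

ℤ_11 = {x ∈ ℚ_11 : v_11(x) ≥ 0} and ℤ_11^× = {x ∈ ℤ_11 : v_11(x) = 0}. Here v_11(2/11) = v_11(num) − v_11(den) = -1; compare against these criteria.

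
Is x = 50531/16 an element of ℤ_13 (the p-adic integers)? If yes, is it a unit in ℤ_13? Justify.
x ∈ ℤ_13 but not a unit; v_13(x) = 3 > 0

ℤ_13 = {x ∈ ℚ_13 : v_13(x) ≥ 0} and ℤ_13^× = {x ∈ ℤ_13 : v_13(x) = 0}. Here v_13(50531/16) = v_13(num) − v_13(den) = 3; compare against these criteria.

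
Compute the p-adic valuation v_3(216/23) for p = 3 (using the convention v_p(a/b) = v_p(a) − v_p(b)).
v_3(216/23) = 3

Factor powers of 3 from the numerator and denominator of the reduced fraction: 216 = 3^3 · 8 and 23 = 3^0 · 23. Apply v_p(a/b) = v_p(a) − v_p(b): v_3(216/23) = 3 − 0 = 3.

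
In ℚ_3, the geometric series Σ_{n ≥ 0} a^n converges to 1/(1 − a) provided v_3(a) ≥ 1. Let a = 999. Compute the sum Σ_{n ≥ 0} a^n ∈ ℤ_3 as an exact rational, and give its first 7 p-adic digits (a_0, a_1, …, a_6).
Σ a^n = 1/(1 − a) = -1/998;  first 7 digits = (1, 0, 0, 1, 0, 1, 2)

v_3(a) = 3 ≥ 1, so the series converges in ℤ_3 to 1/(1 − a) = 1/(1 − 999) = -1/998. Expand this rational in ℤ_3: compute digits iteratively via d_i = x_i mod 3, x_{i+1} = (x_i − d_i)/3. The first 7 digits are (1, 0, 0, 1, 0, 1, 2).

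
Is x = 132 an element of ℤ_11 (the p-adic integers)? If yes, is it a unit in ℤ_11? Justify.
x ∈ ℤ_11 but not a unit; v_11(x) = 1 > 0

ℤ_11 = {x ∈ ℚ_11 : v_11(x) ≥ 0} and ℤ_11^× = {x ∈ ℤ_11 : v_11(x) = 0}. Here v_11(132) = v_11(num) − v_11(den) = 1; compare against these criteria.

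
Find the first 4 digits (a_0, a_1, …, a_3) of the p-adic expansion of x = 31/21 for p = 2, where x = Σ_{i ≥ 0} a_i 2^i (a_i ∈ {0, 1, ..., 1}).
(a_0, …, a_3) = (1, 1, 0, 0)

v_2(31/21) = 0 (numerator and denominator both coprime to 2), so x ∈ ℤ_2^×. Compute digits iteratively via a_i = x_i mod 2, x_{i+1} = (x_i − a_i)/2, with x_0 = x:
  x_0 = 31/21;  a_0 = 1;  x_1 = (x_0 − 1)/2 = 5/21
  x_1 = 5/21;  a_1 = 1;  x_2 = (x_1 − 1)/2 = -8/21
  x_2 = -8/21;  a_2 = 0;  x_3 = (x_2 − 0)/2 = -4/21
  x_3 = -4/21;  a_3 = 0;  x_4 = (x_3 − 0)/2 = -2/21
Digits: (1, 1, 0, 0).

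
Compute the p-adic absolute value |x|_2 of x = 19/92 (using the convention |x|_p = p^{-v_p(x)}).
|19/92|_2 = 4

Step 1 — compute v_2(x) by factoring powers of 2 out of the numerator and denominator: v_2(19/92) = -2. Step 2 — apply |x|_p = p^{-v_p(x)} = 2^{2} = 4.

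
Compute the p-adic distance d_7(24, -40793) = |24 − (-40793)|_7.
d_7(24, -40793) = 1/2401

Step 1 — x − y = 24 − (-40793) = 40817. Step 2 — v_7(40817) = 4 (factor: 40817 = (7^4 · 17); the sign does not affect v_p). Step 3 — |x − y|_7 = 7^{-4} = 1/2401.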